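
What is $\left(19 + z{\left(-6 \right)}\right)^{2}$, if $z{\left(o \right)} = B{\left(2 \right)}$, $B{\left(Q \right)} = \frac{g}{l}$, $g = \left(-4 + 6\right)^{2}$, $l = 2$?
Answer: $441$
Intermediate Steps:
$g = 4$ ($g = 2^{2} = 4$)
$B{\left(Q \right)} = 2$ ($B{\left(Q \right)} = \frac{4}{2} = 4 \cdot \frac{1}{2} = 2$)
$z{\left(o \right)} = 2$
$\left(19 + z{\left(-6 \right)}\right)^{2} = \left(19 + 2\right)^{2} = 21^{2} = 441$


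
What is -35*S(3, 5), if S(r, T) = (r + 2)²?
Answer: -875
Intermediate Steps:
S(r, T) = (2 + r)²
-35*S(3, 5) = -35*(2 + 3)² = -35*5² = -35*25 = -875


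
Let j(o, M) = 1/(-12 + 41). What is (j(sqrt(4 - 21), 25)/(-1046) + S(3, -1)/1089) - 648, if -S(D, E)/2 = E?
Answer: -21405794869/33033726 ≈ -648.00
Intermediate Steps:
S(D, E) = -2*E
j(o, M) = 1/29
(j(sqrt(4 - 21), 25)/(-1046) + S(3, -1)/1089) - 648 = ((1/29)/(-1046) - 2*(-1)/1089) - 648 = ((1/29)*(-1/1046) + 2*(1/1089)) - 648 = (-1/30334 + 2/1089) - 648 = 59579/33033726 - 648 = -21405794869/33033726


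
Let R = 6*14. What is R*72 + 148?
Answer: 6196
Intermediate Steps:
R = 84
R*72 + 148 = 84*72 + 148 = 6048 + 148 = 6196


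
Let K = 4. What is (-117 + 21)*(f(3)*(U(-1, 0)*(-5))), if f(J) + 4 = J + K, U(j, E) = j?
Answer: -1440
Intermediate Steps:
f(J) = J (f(J) = -4 + (J + 4) = -4 + (4 + J) = J)
(-117 + 21)*(f(3)*(U(-1, 0)*(-5))) = (-117 + 21)*(3*(-1*(-5))) = -288*5 = -96*15 = -1440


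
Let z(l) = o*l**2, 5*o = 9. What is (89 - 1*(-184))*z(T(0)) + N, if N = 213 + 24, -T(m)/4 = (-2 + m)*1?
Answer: 158433/5 ≈ 31687.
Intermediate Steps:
T(m) = 8 - 4*m (T(m) = -4*(-2 + m) = 8 - 4*m)
o = 9/5 (o = (1/5)*9 = 9/5 ≈ 1.8000)
N = 237
z(l) = 9*l**2/5
(89 - 1*(-184))*z(T(0)) + N = (89 - 1*(-184))*(9*(8 - 4*0)**2/5) + 237 = (89 + 184)*(9*(8 + 0)**2/5) + 237 = 273*((9/5)*8**2) + 237 = 273*((9/5)*64) + 237 = 273*(576/5) + 237 = 157248/5 + 237 = 158433/5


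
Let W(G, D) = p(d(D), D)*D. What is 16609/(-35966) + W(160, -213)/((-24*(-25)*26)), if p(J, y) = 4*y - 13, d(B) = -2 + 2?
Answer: 212248509/18702320 ≈ 11.349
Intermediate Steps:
d(B) = 0
p(J, y) = -13 + 4*y
W(G, D) = D*(-13 + 4*D) (W(G, D) = (-13 + 4*D)*D = D*(-13 + 4*D))
16609/(-35966) + W(160, -213)/((-24*(-25)*26)) = 16609/(-35966) + (-213*(-13 + 4*(-213)))/((-24*(-25)*26)) = 16609*(-1/35966) + (-213*(-13 - 852))/((600*26)) = -16609/35966 - 213*(-865)/15600 = -16609/35966 + 184245*(1/15600) = -16609/35966 + 12283/1040 = 212248509/18702320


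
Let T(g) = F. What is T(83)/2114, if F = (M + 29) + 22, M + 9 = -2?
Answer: 20/1057 ≈ 0.018921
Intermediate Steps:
M = -11 (M = -9 - 2 = -11)
F = 40 (F = (-11 + 29) + 22 = 18 + 22 = 40)
T(g) = 40
T(83)/2114 = 40/2114 = 40*(1/2114) = 20/1057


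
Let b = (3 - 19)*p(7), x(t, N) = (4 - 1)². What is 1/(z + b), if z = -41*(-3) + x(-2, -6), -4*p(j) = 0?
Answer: 1/132 ≈ 0.0075758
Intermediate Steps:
x(t, N) = 9 (x(t, N) = 3² = 9)
p(j) = 0 (p(j) = -¼*0 = 0)
z = 132 (z = -41*(-3) + 9 = 123 + 9 = 132)
b = 0 (b = (3 - 19)*0 = -16*0 = 0)
1/(z + b) = 1/(132 + 0) = 1/132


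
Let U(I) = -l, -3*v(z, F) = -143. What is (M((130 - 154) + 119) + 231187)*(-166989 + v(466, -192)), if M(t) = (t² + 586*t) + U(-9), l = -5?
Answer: -49395770296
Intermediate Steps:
v(z, F) = 143/3 (v(z, F) = -⅓*(-143) = 143/3)
U(I) = 5 (U(I) = -1*(-5) = 5)
M(t) = 5 + t² + 586*t (M(t) = (t² + 586*t) + 5 = 5 + t² + 586*t)
(M((130 - 154) + 119) + 231187)*(-166989 + v(466, -192)) = ((5 + ((130 - 154) + 119)² + 586*((130 - 154) + 119)) + 231187)*(-166989 + 143/3) = ((5 + (-24 + 119)² + 586*(-24 + 119)) + 231187)*(-500824/3) = ((5 + 95² + 586*95) + 231187)*(-500824/3) = ((5 + 9025 + 55670) + 231187)*(-500824/3) = (64700 + 231187)*(-500824/3) = 295887*(-500824/3) = -49395770296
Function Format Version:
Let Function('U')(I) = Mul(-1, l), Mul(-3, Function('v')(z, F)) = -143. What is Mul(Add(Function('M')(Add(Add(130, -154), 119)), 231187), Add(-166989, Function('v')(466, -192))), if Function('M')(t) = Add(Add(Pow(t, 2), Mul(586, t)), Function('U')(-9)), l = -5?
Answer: -49395770296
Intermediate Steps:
Function('v')(z, F) = Rational(143, 3) (Function('v')(z, F) = Mul(Rational(-1, 3), -143) = Rational(143, 3))
Function('U')(I) = 5 (Function('U')(I) = Mul(-1, -5) = 5)
Function('M')(t) = Add(5, Pow(t, 2), Mul(586, t)) (Function('M')(t) = Add(Add(Pow(t, 2), Mul(586, t)), 5) = Add(5, Pow(t, 2), Mul(586, t)))
Mul(Add(Function('M')(Add(Add(130, -154), 119)), 231187), Add(-166989, Function('v')(466, -192))) = Mul(Add(Add(5, Pow(Add(Add(130, -154), 119), 2), Mul(586, Add(Add(130, -154), 119))), 231187), Add(-166989, Rational(143, 3))) = Mul(Add(Add(5, Pow(Add(-24, 119), 2), Mul(586, Add(-24, 119))), 231187), Rational(-500824, 3)) = Mul(Add(Add(5, Pow(95, 2), Mul(586, 95)), 231187), Rational(-500824, 3)) = Mul(Add(Add(5, 9025, 55670), 231187), Rational(-500824, 3)) = Mul(Add(64700, 231187), Rational(-500824, 3)) = Mul(295887, Rational(-500824, 3)) = -49395770296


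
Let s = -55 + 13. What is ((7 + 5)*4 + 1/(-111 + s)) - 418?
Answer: -56611/153 ≈ -370.01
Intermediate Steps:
s = -42
((7 + 5)*4 + 1/(-111 + s)) - 418 = ((7 + 5)*4 + 1/(-111 - 42)) - 418 = (12*4 + 1/(-153)) - 418 = (48 - 1/153) - 418 = 7343/153 - 418 = -56611/153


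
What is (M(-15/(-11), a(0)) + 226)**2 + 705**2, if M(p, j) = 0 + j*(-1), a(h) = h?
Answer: 548101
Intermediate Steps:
M(p, j) = -j (M(p, j) = 0 - j = -j)
(M(-15/(-11), a(0)) + 226)**2 + 705**2 = (-1*0 + 226)**2 + 705**2 = (0 + 226)**2 + 497025 = 226**2 + 497025 = 51076 + 497025 = 548101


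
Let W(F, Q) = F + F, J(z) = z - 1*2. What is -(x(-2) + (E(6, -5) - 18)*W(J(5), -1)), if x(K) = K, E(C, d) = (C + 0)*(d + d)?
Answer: 470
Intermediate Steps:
J(z) = -2 + z (J(z) = z - 2 = -2 + z)
E(C, d) = 2*C*d (E(C, d) = C*(2*d) = 2*C*d)
W(F, Q) = 2*F
-(x(-2) + (E(6, -5) - 18)*W(J(5), -1)) = -(-2 + (2*6*(-5) - 18)*(2*(-2 + 5))) = -(-2 + (-60 - 18)*(2*3)) = -(-2 - 78*6) = -(-2 - 468) = -1*(-470) = 470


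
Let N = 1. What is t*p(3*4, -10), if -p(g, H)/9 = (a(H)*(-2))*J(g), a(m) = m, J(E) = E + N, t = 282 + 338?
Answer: -1450800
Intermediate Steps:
t = 620
J(E) = 1 + E (J(E) = E + 1 = 1 + E)
p(g, H) = 18*H*(1 + g) (p(g, H) = -9*H*(-2)*(1 + g) = -9*(-2*H)*(1 + g) = -(-18)*H*(1 + g) = 18*H*(1 + g))
t*p(3*4, -10) = 620*(18*(-10)*(1 + 3*4)) = 620*(18*(-10)*(1 + 12)) = 620*(18*(-10)*13) = 620*(-2340) = -1450800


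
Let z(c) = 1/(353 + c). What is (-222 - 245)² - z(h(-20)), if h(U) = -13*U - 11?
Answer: 131289577/602 ≈ 2.1809e+5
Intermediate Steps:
h(U) = -11 - 13*U
(-222 - 245)² - z(h(-20)) = (-222 - 245)² - 1/(353 + (-11 - 13*(-20))) = (-467)² - 1/(353 + (-11 + 260)) = 218089 - 1/(353 + 249) = 218089 - 1/602 = 131289577/602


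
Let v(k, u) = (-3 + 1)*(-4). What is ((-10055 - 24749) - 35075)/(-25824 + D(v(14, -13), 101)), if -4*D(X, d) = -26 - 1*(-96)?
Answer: 139758/51683 ≈ 2.7041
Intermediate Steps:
v(k, u) = 8 (v(k, u) = -2*(-4) = 8)
D(X, d) = -35/2 (D(X, d) = -(-26 - 1*(-96))/4 = -(-26 + 96)/4 = -1/4*70 = -35/2)
((-10055 - 24749) - 35075)/(-25824 + D(v(14, -13), 101)) = ((-10055 - 24749) - 35075)/(-25824 - 35/2) = (-34804 - 35075)/(-51683/2) = -69879*(-2/51683) = 139758/51683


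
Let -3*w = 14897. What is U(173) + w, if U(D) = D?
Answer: -14378/3 ≈ -4792.7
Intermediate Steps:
w = -14897/3 (w = -1/3*14897 = -14897/3 ≈ -4965.7)
U(173) + w = 173 - 14897/3 = -14378/3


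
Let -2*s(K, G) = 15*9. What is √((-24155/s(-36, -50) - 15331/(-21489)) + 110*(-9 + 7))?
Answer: √575876512185/64467 ≈ 11.771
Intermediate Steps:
s(K, G) = -135/2 (s(K, G) = -15*9/2 = -½*135 = -135/2)
√((-24155/s(-36, -50) - 15331/(-21489)) + 110*(-9 + 7)) = √((-24155/(-135/2) - 15331/(-21489)) + 110*(-9 + 7)) = √((-24155*(-2/135) - 15331*(-1/21489)) + 110*(-2)) = √((9662/27 + 15331/21489) - 220) = √(69346885/193401 - 220) = √(26798665/193401) = √575876512185/64467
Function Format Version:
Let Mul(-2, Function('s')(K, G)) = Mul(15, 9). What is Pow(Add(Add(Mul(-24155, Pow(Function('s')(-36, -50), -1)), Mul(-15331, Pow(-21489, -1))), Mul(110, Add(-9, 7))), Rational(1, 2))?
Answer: Mul(Rational(1, 64467), Pow(575876512185, Rational(1, 2))) ≈ 11.771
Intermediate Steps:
Function('s')(K, G) = Rational(-135, 2) (Function('s')(K, G) = Mul(Rational(-1, 2), Mul(15, 9)) = Mul(Rational(-1, 2), 135) = Rational(-135, 2))
Pow(Add(Add(Mul(-24155, Pow(Function('s')(-36, -50), -1)), Mul(-15331, Pow(-21489, -1))), Mul(110, Add(-9, 7))), Rational(1, 2)) = Pow(Add(Add(Mul(-24155, Pow(Rational(-135, 2), -1)), Mul(-15331, Pow(-21489, -1))), Mul(110, Add(-9, 7))), Rational(1, 2)) = Pow(Add(Add(Mul(-24155, Rational(-2, 135)), Mul(-15331, Rational(-1, 21489))), Mul(110, -2)), Rational(1, 2)) = Pow(Add(Add(Rational(9662, 27), Rational(15331, 21489)), -220), Rational(1, 2)) = Pow(Add(Rational(69346885, 193401), -220), Rational(1, 2)) = Pow(Rational(26798665, 193401), Rational(1, 2)) = Mul(Rational(1, 64467), Pow(575876512185, Rational(1, 2)))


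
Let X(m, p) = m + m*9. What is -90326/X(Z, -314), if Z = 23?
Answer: -45163/115 ≈ -392.72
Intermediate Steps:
X(m, p) = 10*m (X(m, p) = m + 9*m = 10*m)
-90326/X(Z, -314) = -90326/(10*23) = -90326/230 = -90326*1/230 = -45163/115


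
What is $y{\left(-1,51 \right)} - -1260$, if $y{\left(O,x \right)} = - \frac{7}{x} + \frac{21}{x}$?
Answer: $\frac{64274}{51} \approx 1260.3$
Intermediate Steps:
$y{\left(O,x \right)} = \frac{14}{x}$
$y{\left(-1,51 \right)} - -1260 = \frac{14}{51} - -1260 = 14 \cdot \frac{1}{51} + 1260 = \frac{14}{51} + 1260 = \frac{64274}{51}$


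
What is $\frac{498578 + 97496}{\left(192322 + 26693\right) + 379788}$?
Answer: $\frac{596074}{598803} \approx 0.99544$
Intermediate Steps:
$\frac{498578 + 97496}{\left(192322 + 26693\right) + 379788} = \frac{596074}{219015 + 379788} = \frac{596074}{598803}$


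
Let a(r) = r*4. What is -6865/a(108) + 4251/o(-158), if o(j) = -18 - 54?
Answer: -32371/432 ≈ -74.933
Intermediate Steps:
o(j) = -72
a(r) = 4*r
-6865/a(108) + 4251/o(-158) = -6865/(4*108) + 4251/(-72) = -6865/432 + 4251*(-1/72) = -6865*1/432 - 1417/24 = -6865/432 - 1417/24 = -32371/432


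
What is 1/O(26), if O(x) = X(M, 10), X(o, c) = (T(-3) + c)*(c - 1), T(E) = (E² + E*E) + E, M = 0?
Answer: 1/225 ≈ 0.0044444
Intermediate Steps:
T(E) = E + 2*E² (T(E) = (E² + E²) + E = 2*E² + E = E + 2*E²)
X(o, c) = (-1 + c)*(15 + c) (X(o, c) = (-3*(1 + 2*(-3)) + c)*(c - 1) = (-3*(1 - 6) + c)*(-1 + c) = (-3*(-5) + c)*(-1 + c) = (15 + c)*(-1 + c) = (-1 + c)*(15 + c))
O(x) = 225 (O(x) = -15 + 10² + 14*10 = -15 + 100 + 140 = 225)
1/O(26) = 1/225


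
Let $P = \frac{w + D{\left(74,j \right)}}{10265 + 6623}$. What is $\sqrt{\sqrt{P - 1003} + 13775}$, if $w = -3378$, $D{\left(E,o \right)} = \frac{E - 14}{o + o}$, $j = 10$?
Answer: $\frac{\sqrt{245543287100 + 2111 i \sqrt{71529288658}}}{4222} \approx 117.37 + 0.13493 i$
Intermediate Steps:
$D{\left(E,o \right)} = \frac{-14 + E}{2 o}$
$P = - \frac{3375}{16888}$ ($P = \frac{-3378 + \frac{-14 + 74}{2 \cdot 10}}{10265 + 6623} = \frac{-3378 + \frac{1}{2} \cdot \frac{1}{10} \cdot 60}{16888} = \left(-3378 + 3\right) \frac{1}{16888} = \left(-3375\right) \frac{1}{16888} = - \frac{3375}{16888} \approx -0.19985$)
$\sqrt{\sqrt{P - 1003} + 13775} = \sqrt{\sqrt{- \frac{3375}{16888} - 1003} + 13775} = \sqrt{\sqrt{- \frac{16942039}{16888}} + 13775} = \sqrt{\frac{i \sqrt{71529288658}}{8444} + 13775} = \sqrt{13775 + \frac{i \sqrt{71529288658}}{8444}}$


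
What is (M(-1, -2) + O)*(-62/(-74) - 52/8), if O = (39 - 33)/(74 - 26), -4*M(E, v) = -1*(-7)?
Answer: 5447/592 ≈ 9.2010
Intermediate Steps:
M(E, v) = -7/4 (M(E, v) = -(-1)*(-7)/4 = -¼*7 = -7/4)
O = ⅛ (O = 6/48 = 6*(1/48) = ⅛ ≈ 0.12500)
(M(-1, -2) + O)*(-62/(-74) - 52/8) = (-7/4 + ⅛)*(-62/(-74) - 52/8) = -13*(-62*(-1/74) - 52*⅛)/8 = -13*(31/37 - 13/2)/8 = -13/8*(-419/74) = 5447/592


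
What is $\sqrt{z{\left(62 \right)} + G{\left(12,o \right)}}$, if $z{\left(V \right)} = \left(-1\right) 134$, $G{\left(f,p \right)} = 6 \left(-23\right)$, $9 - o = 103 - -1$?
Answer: $4 i \sqrt{17} \approx 16.492 i$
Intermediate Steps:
$o = -95$ ($o = 9 - \left(103 - -1\right) = 9 - \left(103 + 1\right) = 9 - 104 = -95$)
$G{\left(f,p \right)} = -138$
$z{\left(V \right)} = -134$
$\sqrt{z{\left(62 \right)} + G{\left(12,o \right)}} = \sqrt{-134 - 138} = \sqrt{-272} = 4 i \sqrt{17}$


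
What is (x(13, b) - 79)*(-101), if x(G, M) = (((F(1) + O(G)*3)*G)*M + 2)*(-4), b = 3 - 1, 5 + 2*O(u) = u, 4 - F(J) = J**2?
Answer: 166347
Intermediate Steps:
F(J) = 4 - J**2
O(u) = -5/2 + u/2
b = 2
x(G, M) = -8 - 4*G*M*(-9/2 + 3*G/2) (x(G, M) = ((((4 - 1*1**2) + (-5/2 + G/2)*3)*G)*M + 2)*(-4) = ((((4 - 1*1) + (-15/2 + 3*G/2))*G)*M + 2)*(-4) = ((((4 - 1) + (-15/2 + 3*G/2))*G)*M + 2)*(-4) = (((3 + (-15/2 + 3*G/2))*G)*M + 2)*(-4) = (((-9/2 + 3*G/2)*G)*M + 2)*(-4) = ((G*(-9/2 + 3*G/2))*M + 2)*(-4) = (G*M*(-9/2 + 3*G/2) + 2)*(-4) = (2 + G*M*(-9/2 + 3*G/2))*(-4) = -8 - 4*G*M*(-9/2 + 3*G/2))
(x(13, b) - 79)*(-101) = ((-8 - 6*2*13**2 + 18*13*2) - 79)*(-101) = ((-8 - 6*2*169 + 468) - 79)*(-101) = ((-8 - 2028 + 468) - 79)*(-101) = (-1568 - 79)*(-101) = -1647*(-101) = 166347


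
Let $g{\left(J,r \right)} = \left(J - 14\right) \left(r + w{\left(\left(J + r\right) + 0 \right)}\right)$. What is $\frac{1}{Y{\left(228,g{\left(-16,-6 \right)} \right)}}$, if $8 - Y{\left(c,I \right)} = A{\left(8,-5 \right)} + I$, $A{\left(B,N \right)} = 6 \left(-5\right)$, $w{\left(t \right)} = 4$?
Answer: $- \frac{1}{22} \approx -0.045455$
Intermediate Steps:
$A{\left(B,N \right)} = -30$
$g{\left(J,r \right)} = \left(-14 + J\right) \left(4 + r\right)$ ($g{\left(J,r \right)} = \left(J - 14\right) \left(r + 4\right) = \left(-14 + J\right) \left(4 + r\right)$)
$Y{\left(c,I \right)} = 38 - I$ ($Y{\left(c,I \right)} = 8 - \left(-30 + I\right) = 38 - I$)
$\frac{1}{Y{\left(228,g{\left(-16,-6 \right)} \right)}} = \frac{1}{38 - \left(-56 - -84 + 4 \left(-16\right) - -96\right)} = \frac{1}{38 - \left(-56 + 84 - 64 + 96\right)} = \frac{1}{38 - 60} = \frac{1}{-22} = - \frac{1}{22}$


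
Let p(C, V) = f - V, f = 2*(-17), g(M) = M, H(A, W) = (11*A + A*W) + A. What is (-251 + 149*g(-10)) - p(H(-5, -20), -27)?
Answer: -1734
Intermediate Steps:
H(A, W) = 12*A + A*W
f = -34
p(C, V) = -34 - V
(-251 + 149*g(-10)) - p(H(-5, -20), -27) = (-251 + 149*(-10)) - (-34 - 1*(-27)) = (-251 - 1490) - (-34 + 27) = -1741 - 1*(-7) = -1741 + 7 = -1734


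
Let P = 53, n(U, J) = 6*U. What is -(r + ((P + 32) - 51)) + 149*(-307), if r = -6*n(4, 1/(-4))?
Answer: -45633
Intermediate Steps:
r = -144 (r = -36*4 = -6*24 = -144)
-(r + ((P + 32) - 51)) + 149*(-307) = -(-144 + ((53 + 32) - 51)) + 149*(-307) = -(-144 + (85 - 51)) - 45743 = -(-144 + 34) - 45743 = -1*(-110) - 45743 = 110 - 45743 = -45633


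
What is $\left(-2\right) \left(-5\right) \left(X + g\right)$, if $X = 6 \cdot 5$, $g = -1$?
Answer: $290$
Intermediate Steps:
$X = 30$
$\left(-2\right) \left(-5\right) \left(X + g\right) = \left(-2\right) \left(-5\right) \left(30 - 1\right) = 10 \cdot 29 = 290$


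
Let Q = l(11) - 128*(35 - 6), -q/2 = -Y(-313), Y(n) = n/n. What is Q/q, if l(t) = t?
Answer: -3701/2 ≈ -1850.5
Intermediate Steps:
Y(n) = 1
q = 2 (q = -(-2) = -2*(-1) = 2)
Q = -3701 (Q = 11 - 128*(35 - 6) = 11 - 128*29 = 11 - 3712 = -3701)
Q/q = -3701/2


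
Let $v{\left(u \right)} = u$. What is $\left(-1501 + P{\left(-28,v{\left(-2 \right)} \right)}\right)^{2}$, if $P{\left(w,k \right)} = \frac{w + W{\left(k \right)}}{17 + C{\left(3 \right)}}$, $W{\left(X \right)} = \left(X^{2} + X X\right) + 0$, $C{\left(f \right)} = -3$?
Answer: $\frac{110607289}{49} \approx 2.2573 \cdot 10^{6}$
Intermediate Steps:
$W{\left(X \right)} = 2 X^{2}$ ($W{\left(X \right)} = \left(X^{2} + X^{2}\right) + 0 = 2 X^{2} + 0 = 2 X^{2}$)
$P{\left(w,k \right)} = \frac{k^{2}}{7} + \frac{w}{14}$ ($P{\left(w,k \right)} = \frac{w + 2 k^{2}}{17 - 3} = \frac{w + 2 k^{2}}{14} = \left(w + 2 k^{2}\right) \frac{1}{14} = \frac{k^{2}}{7} + \frac{w}{14}$)
$\left(-1501 + P{\left(-28,v{\left(-2 \right)} \right)}\right)^{2} = \left(-1501 + \left(\frac{\left(-2\right)^{2}}{7} + \frac{1}{14} \left(-28\right)\right)\right)^{2} = \left(-1501 + \left(\frac{1}{7} \cdot 4 - 2\right)\right)^{2} = \left(-1501 + \left(\frac{4}{7} - 2\right)\right)^{2} = \left(-1501 - \frac{10}{7}\right)^{2} = \left(- \frac{10517}{7}\right)^{2} = \frac{110607289}{49}$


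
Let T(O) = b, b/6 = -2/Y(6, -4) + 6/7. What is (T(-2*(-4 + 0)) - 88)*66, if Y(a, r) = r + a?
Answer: -41052/7 ≈ -5864.6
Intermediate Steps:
Y(a, r) = a + r
b = -6/7 (b = 6*(-2/(6 - 4) + 6/7) = 6*(-2/2 + 6*(⅐)) = 6*(-2*½ + 6/7) = 6*(-1 + 6/7) = 6*(-⅐) = -6/7 ≈ -0.85714)
T(O) = -6/7
(T(-2*(-4 + 0)) - 88)*66 = (-6/7 - 88)*66 = -622/7*66 = -41052/7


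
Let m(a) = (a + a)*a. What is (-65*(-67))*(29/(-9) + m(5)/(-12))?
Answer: -579215/18 ≈ -32179.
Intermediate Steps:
m(a) = 2*a² (m(a) = (2*a)*a = 2*a²)
(-65*(-67))*(29/(-9) + m(5)/(-12)) = (-65*(-67))*(29/(-9) + (2*5²)/(-12)) = 4355*(29*(-⅑) + (2*25)*(-1/12)) = 4355*(-29/9 + 50*(-1/12)) = 4355*(-29/9 - 25/6) = 4355*(-133/18) = -579215/18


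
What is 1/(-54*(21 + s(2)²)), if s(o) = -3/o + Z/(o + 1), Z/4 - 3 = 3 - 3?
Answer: -2/2943 ≈ -0.00067958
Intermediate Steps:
Z = 12 (Z = 12 + 4*(3 - 3) = 12 + 4*0 = 12 + 0 = 12)
s(o) = -3/o + 12/(1 + o) (s(o) = -3/o + 12/(o + 1) = -3/o + 12/(1 + o))
1/(-54*(21 + s(2)²)) = 1/(-54*(21 + (3*(-1 + 3*2)/(2*(1 + 2)))²)) = 1/(-54*(21 + (3*(½)*(-1 + 6)/3)²)) = 1/(-54*(21 + (3*(½)*(⅓)*5)²)) = 1/(-54*(21 + (5/2)²)) = 1/(-54*(21 + 25/4)) = 1/(-54*109/4) = 1/(-2943/2) = -2/2943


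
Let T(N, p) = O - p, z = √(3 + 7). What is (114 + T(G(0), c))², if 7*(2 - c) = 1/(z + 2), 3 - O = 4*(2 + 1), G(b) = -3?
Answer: 1335499/126 + 2162*√10/441 ≈ 10615.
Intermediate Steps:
z = √10 ≈ 3.1623
O = -9 (O = 3 - 4*(2 + 1) = 3 - 4*3 = 3 - 1*12 = 3 - 12 = -9)
c = 2 - 1/(7*(2 + √10)) (c = 2 - 1/(7*(√10 + 2)) = 2 - 1/(7*(2 + √10)) ≈ 1.9723)
T(N, p) = -9 - p
(114 + T(G(0), c))² = (114 + (-9 - (43/21 - √10/42)))² = (114 + (-9 + (-43/21 + √10/42)))² = (114 + (-232/21 + √10/42))² = (2162/21 + √10/42)²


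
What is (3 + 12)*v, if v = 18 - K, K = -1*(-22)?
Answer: -60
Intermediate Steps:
K = 22
v = -4 (v = 18 - 1*22 = 18 - 22 = -4)
(3 + 12)*v = (3 + 12)*(-4) = 15*(-4) = -60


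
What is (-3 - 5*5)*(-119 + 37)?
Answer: 2296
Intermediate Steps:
(-3 - 5*5)*(-119 + 37) = (-3 - 25)*(-82) = -28*(-82) = 2296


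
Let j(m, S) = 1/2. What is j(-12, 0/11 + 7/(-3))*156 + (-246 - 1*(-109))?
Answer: -59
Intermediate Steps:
j(m, S) = ½
j(-12, 0/11 + 7/(-3))*156 + (-246 - 1*(-109)) = (½)*156 + (-246 - 1*(-109)) = 78 + (-246 + 109) = 78 - 137 = -59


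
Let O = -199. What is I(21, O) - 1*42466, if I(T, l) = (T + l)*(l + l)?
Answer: 28378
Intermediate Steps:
I(T, l) = 2*l*(T + l) (I(T, l) = (T + l)*(2*l) = 2*l*(T + l))
I(21, O) - 1*42466 = 2*(-199)*(21 - 199) - 1*42466 = 2*(-199)*(-178) - 42466 = 70844 - 42466 = 28378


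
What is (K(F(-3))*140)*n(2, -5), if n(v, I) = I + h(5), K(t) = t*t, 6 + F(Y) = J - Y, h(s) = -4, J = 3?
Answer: 0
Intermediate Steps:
F(Y) = -3 - Y (F(Y) = -6 + (3 - Y) = -3 - Y)
K(t) = t**2
n(v, I) = -4 + I (n(v, I) = I - 4 = -4 + I)
(K(F(-3))*140)*n(2, -5) = ((-3 - 1*(-3))**2*140)*(-4 - 5) = ((-3 + 3)**2*140)*(-9) = (0**2*140)*(-9) = (0*140)*(-9) = 0*(-9) = 0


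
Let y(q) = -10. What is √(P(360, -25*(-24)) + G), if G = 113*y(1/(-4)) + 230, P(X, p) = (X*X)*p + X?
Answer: 6*√2159985 ≈ 8818.1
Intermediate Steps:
P(X, p) = X + p*X² (P(X, p) = X²*p + X = p*X² + X = X + p*X²)
G = -900 (G = 113*(-10) + 230 = -1130 + 230 = -900)
√(P(360, -25*(-24)) + G) = √(360*(1 + 360*(-25*(-24))) - 900) = √(360*(1 + 360*600) - 900) = √(360*(1 + 216000) - 900) = √(360*216001 - 900) = √(77760360 - 900) = √77759460 = 6*√2159985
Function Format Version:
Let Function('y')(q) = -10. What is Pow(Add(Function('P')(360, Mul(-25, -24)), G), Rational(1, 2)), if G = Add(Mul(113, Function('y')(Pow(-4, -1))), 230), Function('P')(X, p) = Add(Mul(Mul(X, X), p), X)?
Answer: Mul(6, Pow(2159985, Rational(1, 2))) ≈ 8818.1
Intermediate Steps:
Function('P')(X, p) = Add(X, Mul(p, Pow(X, 2))) (Function('P')(X, p) = Add(Mul(Pow(X, 2), p), X) = Add(Mul(p, Pow(X, 2)), X) = Add(X, Mul(p, Pow(X, 2))))
G = -900 (G = Add(Mul(113, -10), 230) = Add(-1130, 230) = -900)
Pow(Add(Function('P')(360, Mul(-25, -24)), G), Rational(1, 2)) = Pow(Add(Mul(360, Add(1, Mul(360, Mul(-25, -24)))), -900), Rational(1, 2)) = Pow(Add(Mul(360, Add(1, Mul(360, 600))), -900), Rational(1, 2)) = Pow(Add(Mul(360, Add(1, 216000)), -900), Rational(1, 2)) = Pow(Add(Mul(360, 216001), -900), Rational(1, 2)) = Pow(Add(77760360, -900), Rational(1, 2)) = Pow(77759460, Rational(1, 2)) = Mul(6, Pow(2159985, Rational(1, 2)))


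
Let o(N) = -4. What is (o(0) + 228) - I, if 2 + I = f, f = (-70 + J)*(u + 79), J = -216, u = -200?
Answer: -34380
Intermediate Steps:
f = 34606 (f = (-70 - 216)*(-200 + 79) = -286*(-121) = 34606)
I = 34604 (I = -2 + 34606 = 34604)
(o(0) + 228) - I = (-4 + 228) - 1*34604 = 224 - 34604 = -34380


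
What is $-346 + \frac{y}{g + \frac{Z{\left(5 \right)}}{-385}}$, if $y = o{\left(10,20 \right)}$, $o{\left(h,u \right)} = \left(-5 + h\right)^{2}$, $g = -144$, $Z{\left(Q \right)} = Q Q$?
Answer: $- \frac{3840103}{11093} \approx -346.17$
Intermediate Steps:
$Z{\left(Q \right)} = Q^{2}$
$y = 25$ ($y = \left(-5 + 10\right)^{2} = 5^{2} = 25$)
$-346 + \frac{y}{g + \frac{Z{\left(5 \right)}}{-385}} = -346 + \frac{1}{-144 + \frac{5^{2}}{-385}} \cdot 25 = -346 + \frac{1}{-144 + 25 \left(- \frac{1}{385}\right)} 25 = -346 + \frac{1}{-144 - \frac{5}{77}} \cdot 25 = -346 + \frac{1}{- \frac{11093}{77}} \cdot 25 = -346 - \frac{1925}{11093} = - \frac{3840103}{11093}$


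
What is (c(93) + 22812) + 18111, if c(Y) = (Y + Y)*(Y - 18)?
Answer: 54873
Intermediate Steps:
c(Y) = 2*Y*(-18 + Y) (c(Y) = (2*Y)*(-18 + Y) = 2*Y*(-18 + Y))
(c(93) + 22812) + 18111 = (2*93*(-18 + 93) + 22812) + 18111 = (2*93*75 + 22812) + 18111 = (13950 + 22812) + 18111 = 36762 + 18111 = 54873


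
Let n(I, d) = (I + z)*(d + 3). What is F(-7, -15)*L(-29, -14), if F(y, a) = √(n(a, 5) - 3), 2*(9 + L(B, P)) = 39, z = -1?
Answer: 21*I*√131/2 ≈ 120.18*I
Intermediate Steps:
L(B, P) = 21/2 (L(B, P) = -9 + (½)*39 = -9 + 39/2 = 21/2)
n(I, d) = (-1 + I)*(3 + d) (n(I, d) = (I - 1)*(d + 3) = (-1 + I)*(3 + d))
F(y, a) = √(-11 + 8*a) (F(y, a) = √((-3 - 1*5 + 3*a + a*5) - 3) = √((-3 - 5 + 3*a + 5*a) - 3) = √((-8 + 8*a) - 3) = √(-11 + 8*a))
F(-7, -15)*L(-29, -14) = √(-11 + 8*(-15))*(21/2) = √(-11 - 120)*(21/2) = √(-131)*(21/2) = (I*√131)*(21/2) = 21*I*√131/2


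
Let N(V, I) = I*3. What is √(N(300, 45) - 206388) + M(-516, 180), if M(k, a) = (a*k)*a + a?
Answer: -16718220 + 3*I*√22917 ≈ -1.6718e+7 + 454.15*I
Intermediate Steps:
N(V, I) = 3*I
M(k, a) = a + k*a² (M(k, a) = k*a² + a = a + k*a²)
√(N(300, 45) - 206388) + M(-516, 180) = √(3*45 - 206388) + 180*(1 + 180*(-516)) = √(135 - 206388) + 180*(1 - 92880) = √(-206253) + 180*(-92879) = 3*I*√22917 - 16718220 = -16718220 + 3*I*√22917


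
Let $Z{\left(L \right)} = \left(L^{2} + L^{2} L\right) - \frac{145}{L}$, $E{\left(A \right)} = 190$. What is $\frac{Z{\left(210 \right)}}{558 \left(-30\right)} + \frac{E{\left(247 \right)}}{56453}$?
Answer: $- \frac{22062498810263}{39690975240} \approx -555.86$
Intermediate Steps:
$Z{\left(L \right)} = L^{2} + L^{3} - \frac{145}{L}$ ($Z{\left(L \right)} = \left(L^{2} + L^{3}\right) - \frac{145}{L} = L^{2} + L^{3} - \frac{145}{L}$)
$\frac{Z{\left(210 \right)}}{558 \left(-30\right)} + \frac{E{\left(247 \right)}}{56453} = \frac{\frac{1}{210} \left(-145 + 210^{3} \left(1 + 210\right)\right)}{558 \left(-30\right)} + \frac{190}{56453} = \frac{\frac{1}{210} \left(-145 + 9261000 \cdot 211\right)}{-16740} + 190 \cdot \frac{1}{56453} = \frac{-145 + 1954071000}{210} \left(- \frac{1}{16740}\right) + \frac{190}{56453} = \frac{1}{210} \cdot 1954070855 \left(- \frac{1}{16740}\right) + \frac{190}{56453} = \frac{390814171}{42} \left(- \frac{1}{16740}\right) + \frac{190}{56453} = - \frac{390814171}{703080} + \frac{190}{56453} = - \frac{22062498810263}{39690975240}$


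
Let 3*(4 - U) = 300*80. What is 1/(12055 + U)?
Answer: 1/4059 ≈ 0.00024637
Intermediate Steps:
U = -7996 (U = 4 - 100*80 = 4 - 1/3*24000 = 4 - 8000 = -7996)
1/(12055 + U) = 1/(12055 - 7996) = 1/4059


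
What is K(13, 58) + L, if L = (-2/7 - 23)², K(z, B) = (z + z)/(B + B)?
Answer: 1541639/2842 ≈ 542.45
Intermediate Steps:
K(z, B) = z/B (K(z, B) = (2*z)/((2*B)) = (2*z)*(1/(2*B)) = z/B)
L = 26569/49 (L = (-2*⅐ - 23)² = (-2/7 - 23)² = (-163/7)² = 26569/49 ≈ 542.22)
K(13, 58) + L = 13/58 + 26569/49 = 1541639/2842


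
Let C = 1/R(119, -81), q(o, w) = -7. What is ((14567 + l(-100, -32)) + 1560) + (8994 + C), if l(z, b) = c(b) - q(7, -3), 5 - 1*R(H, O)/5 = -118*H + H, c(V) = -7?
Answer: 1749426441/69640 ≈ 25121.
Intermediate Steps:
R(H, O) = 25 + 585*H (R(H, O) = 25 - 5*(-118*H + H) = 25 - (-585)*H = 25 + 585*H)
l(z, b) = 0 (l(z, b) = -7 - 1*(-7) = -7 + 7 = 0)
C = 1/69640 (C = 1/(25 + 585*119) = 1/(25 + 69615) = 1/69640 ≈ 1.4360e-5)
((14567 + l(-100, -32)) + 1560) + (8994 + C) = ((14567 + 0) + 1560) + (8994 + 1/69640) = (14567 + 1560) + 626342161/69640 = 16127 + 626342161/69640 = 1749426441/69640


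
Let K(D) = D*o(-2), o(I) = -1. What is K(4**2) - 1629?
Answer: -1645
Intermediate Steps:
K(D) = -D (K(D) = D*(-1) = -D)
K(4**2) - 1629 = -1*4**2 - 1629 = -1*16 - 1629 = -16 - 1629 = -1645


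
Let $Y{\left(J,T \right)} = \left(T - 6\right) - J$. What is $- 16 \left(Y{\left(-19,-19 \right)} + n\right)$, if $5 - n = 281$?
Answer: $4512$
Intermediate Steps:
$Y{\left(J,T \right)} = -6 + T - J$ ($Y{\left(J,T \right)} = \left(T - 6\right) - J = \left(-6 + T\right) - J = -6 + T - J$)
$n = -276$ ($n = 5 - 281 = -276$)
$- 16 \left(Y{\left(-19,-19 \right)} + n\right) = - 16 \left(\left(-6 - 19 - -19\right) - 276\right) = - 16 \left(\left(-6 - 19 + 19\right) - 276\right) = - 16 \left(-6 - 276\right) = \left(-16\right) \left(-282\right) = 4512$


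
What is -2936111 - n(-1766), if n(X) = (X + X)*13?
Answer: -2890195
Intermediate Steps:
n(X) = 26*X (n(X) = (2*X)*13 = 26*X)
-2936111 - n(-1766) = -2936111 - 26*(-1766) = -2936111 - 1*(-45916) = -2936111 + 45916 = -2890195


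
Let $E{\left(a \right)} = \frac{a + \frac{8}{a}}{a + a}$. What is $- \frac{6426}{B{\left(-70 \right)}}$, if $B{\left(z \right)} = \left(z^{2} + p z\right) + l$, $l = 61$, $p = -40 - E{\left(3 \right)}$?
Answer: $- \frac{28917}{35222} \approx -0.82099$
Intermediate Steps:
$E{\left(a \right)} = \frac{a + \frac{8}{a}}{2 a}$
$p = - \frac{737}{18}$ ($p = -40 - \left(\frac{1}{2} + \frac{4}{9}\right) = -40 - \frac{17}{18} = - \frac{737}{18} \approx -40.944$)
$B{\left(z \right)} = 61 + z^{2} - \frac{737 z}{18}$ ($B{\left(z \right)} = \left(z^{2} - \frac{737 z}{18}\right) + 61 = 61 + z^{2} - \frac{737 z}{18}$)
$- \frac{6426}{B{\left(-70 \right)}} = - \frac{6426}{61 + \left(-70\right)^{2} - - \frac{25795}{9}} = - \frac{6426}{61 + 4900 + \frac{25795}{9}} = - \frac{6426}{\frac{70444}{9}} = \left(-6426\right) \frac{9}{70444} = - \frac{28917}{35222}$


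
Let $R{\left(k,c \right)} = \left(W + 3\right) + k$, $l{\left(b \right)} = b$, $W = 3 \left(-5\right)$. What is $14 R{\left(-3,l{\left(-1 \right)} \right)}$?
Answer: $-210$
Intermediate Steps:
$W = -15$
$R{\left(k,c \right)} = -12 + k$ ($R{\left(k,c \right)} = \left(-15 + 3\right) + k = -12 + k$)
$14 R{\left(-3,l{\left(-1 \right)} \right)} = 14 \left(-12 - 3\right) = 14 \left(-15\right) = -210$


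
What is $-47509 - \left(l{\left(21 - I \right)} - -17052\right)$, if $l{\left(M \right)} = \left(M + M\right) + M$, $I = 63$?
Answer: $-64435$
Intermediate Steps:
$l{\left(M \right)} = 3 M$ ($l{\left(M \right)} = 2 M + M = 3 M$)
$-47509 - \left(l{\left(21 - I \right)} - -17052\right) = -47509 - \left(3 \left(21 - 63\right) - -17052\right) = -47509 - \left(3 \left(21 - 63\right) + 17052\right) = -47509 - \left(3 \left(-42\right) + 17052\right) = -47509 - \left(-126 + 17052\right) = -47509 - 16926 = -64435$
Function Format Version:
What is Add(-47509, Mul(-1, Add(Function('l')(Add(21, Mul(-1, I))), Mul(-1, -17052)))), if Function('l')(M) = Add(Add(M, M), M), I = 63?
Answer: -64435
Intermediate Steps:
Function('l')(M) = Mul(3, M) (Function('l')(M) = Add(Mul(2, M), M) = Mul(3, M))
Add(-47509, Mul(-1, Add(Function('l')(Add(21, Mul(-1, I))), Mul(-1, -17052)))) = Add(-47509, Mul(-1, Add(Mul(3, Add(21, Mul(-1, 63))), Mul(-1, -17052)))) = Add(-47509, Mul(-1, Add(Mul(3, Add(21, -63)), 17052))) = Add(-47509, Mul(-1, Add(Mul(3, -42), 17052))) = Add(-47509, Mul(-1, Add(-126, 17052))) = Add(-47509, Mul(-1, 16926)) = Add(-47509, -16926) = -64435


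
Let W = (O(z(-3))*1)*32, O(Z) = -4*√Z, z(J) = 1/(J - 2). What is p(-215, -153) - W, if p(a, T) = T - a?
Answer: 62 + 128*I*√5/5 ≈ 62.0 + 57.243*I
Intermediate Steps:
z(J) = 1/(-2 + J)
W = -128*I*√5/5 (W = (-4*I*√5/5*1)*32 = -4*I*√5/5*32 = -128*I*√5/5 ≈ -57.243*I)
p(-215, -153) - W = (-153 - 1*(-215)) - (-128)*I*√5/5 = (-153 + 215) + 128*I*√5/5 = 62 + 128*I*√5/5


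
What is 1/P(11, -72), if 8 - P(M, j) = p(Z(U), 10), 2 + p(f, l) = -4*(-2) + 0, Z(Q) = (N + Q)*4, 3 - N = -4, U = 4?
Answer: ½ ≈ 0.50000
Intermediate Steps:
N = 7 (N = 3 - 1*(-4) = 3 + 4 = 7)
Z(Q) = 28 + 4*Q (Z(Q) = (7 + Q)*4 = 28 + 4*Q)
p(f, l) = 6 (p(f, l) = -2 + (-4*(-2) + 0) = -2 + (8 + 0) = -2 + 8 = 6)
P(M, j) = 2 (P(M, j) = 8 - 1*6 = 8 - 6 = 2)
1/P(11, -72) = 1/2 = ½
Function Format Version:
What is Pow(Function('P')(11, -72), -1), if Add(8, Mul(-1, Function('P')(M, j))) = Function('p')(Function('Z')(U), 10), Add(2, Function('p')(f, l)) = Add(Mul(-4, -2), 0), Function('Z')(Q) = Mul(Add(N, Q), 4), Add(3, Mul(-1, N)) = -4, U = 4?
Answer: Rational(1, 2) ≈ 0.50000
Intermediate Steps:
N = 7 (N = Add(3, Mul(-1, -4)) = Add(3, 4) = 7)
Function('Z')(Q) = Add(28, Mul(4, Q)) (Function('Z')(Q) = Mul(Add(7, Q), 4) = Add(28, Mul(4, Q)))
Function('p')(f, l) = 6 (Function('p')(f, l) = Add(-2, Add(Mul(-4, -2), 0)) = Add(-2, Add(8, 0)) = Add(-2, 8) = 6)
Function('P')(M, j) = 2 (Function('P')(M, j) = Add(8, Mul(-1, 6)) = Add(8, -6) = 2)
Pow(Function('P')(11, -72), -1) = Pow(2, -1) = Rational(1, 2)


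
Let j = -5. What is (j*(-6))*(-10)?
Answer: -300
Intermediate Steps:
(j*(-6))*(-10) = -5*(-6)*(-10) = 30*(-10) = -300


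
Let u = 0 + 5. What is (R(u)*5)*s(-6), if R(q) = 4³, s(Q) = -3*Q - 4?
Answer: 4480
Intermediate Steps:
u = 5
s(Q) = -4 - 3*Q
R(q) = 64
(R(u)*5)*s(-6) = (64*5)*(-4 - 3*(-6)) = 320*(-4 + 18) = 320*14 = 4480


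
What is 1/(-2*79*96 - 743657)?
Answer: -1/758825 ≈ -1.3178e-6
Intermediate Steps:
1/(-2*79*96 - 743657) = 1/(-158*96 - 743657) = 1/(-15168 - 743657) = 1/(-758825) = -1/758825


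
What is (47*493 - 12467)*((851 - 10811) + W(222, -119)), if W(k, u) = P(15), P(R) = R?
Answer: -106451280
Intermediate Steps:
W(k, u) = 15
(47*493 - 12467)*((851 - 10811) + W(222, -119)) = (47*493 - 12467)*((851 - 10811) + 15) = (23171 - 12467)*(-9960 + 15) = 10704*(-9945) = -106451280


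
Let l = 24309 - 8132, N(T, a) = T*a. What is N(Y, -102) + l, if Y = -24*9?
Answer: 38209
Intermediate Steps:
Y = -216
l = 16177
N(Y, -102) + l = -216*(-102) + 16177 = 22032 + 16177 = 38209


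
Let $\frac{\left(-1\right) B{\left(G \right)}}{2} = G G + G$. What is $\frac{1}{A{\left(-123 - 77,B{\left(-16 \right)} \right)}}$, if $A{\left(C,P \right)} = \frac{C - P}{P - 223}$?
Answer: $- \frac{703}{280} \approx -2.5107$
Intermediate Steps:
$B{\left(G \right)} = - 2 G - 2 G^{2}$ ($B{\left(G \right)} = - 2 \left(G G + G\right) = - 2 \left(G^{2} + G\right) = - 2 \left(G + G^{2}\right) = - 2 G - 2 G^{2}$)
$A{\left(C,P \right)} = \frac{C - P}{-223 + P}$
$\frac{1}{A{\left(-123 - 77,B{\left(-16 \right)} \right)}} = \frac{1}{\frac{1}{-223 - - 32 \left(1 - 16\right)} \left(\left(-123 - 77\right) - \left(-2\right) \left(-16\right) \left(1 - 16\right)\right)} = \frac{1}{\frac{1}{-223 - \left(-32\right) \left(-15\right)} \left(-200 - \left(-2\right) \left(-16\right) \left(-15\right)\right)} = \frac{1}{\frac{1}{-223 - 480} \left(-200 - -480\right)} = \frac{1}{\frac{1}{-703} \left(-200 + 480\right)} = \frac{1}{\left(- \frac{1}{703}\right) 280} = \frac{1}{- \frac{280}{703}} = - \frac{703}{280}$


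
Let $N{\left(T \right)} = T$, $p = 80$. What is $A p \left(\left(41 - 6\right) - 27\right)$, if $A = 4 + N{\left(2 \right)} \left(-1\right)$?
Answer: $1280$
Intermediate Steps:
$A = 2$ ($A = 4 + 2 \left(-1\right) = 4 - 2 = 2$)
$A p \left(\left(41 - 6\right) - 27\right) = 2 \cdot 80 \left(\left(41 - 6\right) - 27\right) = 160 \left(35 - 27\right) = 160 \cdot 8 = 1280$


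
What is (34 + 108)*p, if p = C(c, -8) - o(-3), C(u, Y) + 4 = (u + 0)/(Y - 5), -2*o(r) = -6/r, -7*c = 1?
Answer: -38624/91 ≈ -424.44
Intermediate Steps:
c = -⅐ (c = -⅐*1 = -⅐ ≈ -0.14286)
o(r) = 3/r (o(r) = -(-3)/r = 3/r)
C(u, Y) = -4 + u/(-5 + Y) (C(u, Y) = -4 + (u + 0)/(Y - 5) = -4 + u/(-5 + Y))
p = -272/91 (p = (20 - ⅐ - 4*(-8))/(-5 - 8) - 3/(-3) = (20 - ⅐ + 32)/(-13) - 3*(-1)/3 = -1/13*363/7 - 1*(-1) = -363/91 + 1 = -272/91 ≈ -2.9890)
(34 + 108)*p = (34 + 108)*(-272/91) = 142*(-272/91) = -38624/91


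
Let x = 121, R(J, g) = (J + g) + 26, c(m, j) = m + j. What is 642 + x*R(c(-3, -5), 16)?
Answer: 4756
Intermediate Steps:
c(m, j) = j + m
R(J, g) = 26 + J + g
642 + x*R(c(-3, -5), 16) = 642 + 121*(26 + (-5 - 3) + 16) = 642 + 121*(26 - 8 + 16) = 642 + 121*34 = 642 + 4114 = 4756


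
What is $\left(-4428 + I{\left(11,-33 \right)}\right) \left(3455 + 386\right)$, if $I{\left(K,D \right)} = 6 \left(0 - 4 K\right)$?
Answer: $-18021972$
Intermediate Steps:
$I{\left(K,D \right)} = - 24 K$ ($I{\left(K,D \right)} = 6 \left(- 4 K\right) = - 24 K$)
$\left(-4428 + I{\left(11,-33 \right)}\right) \left(3455 + 386\right) = \left(-4428 - 264\right) \left(3455 + 386\right) = \left(-4428 - 264\right) 3841 = \left(-4692\right) 3841 = -18021972$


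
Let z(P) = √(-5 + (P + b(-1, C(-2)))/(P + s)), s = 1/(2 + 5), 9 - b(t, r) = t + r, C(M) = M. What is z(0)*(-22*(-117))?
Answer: 2574*√79 ≈ 22878.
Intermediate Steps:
b(t, r) = 9 - r - t (b(t, r) = 9 - (t + r) = 9 - (r + t) = 9 + (-r - t) = 9 - r - t)
s = ⅐ (s = 1/7 = ⅐ ≈ 0.14286)
z(P) = √(-5 + (12 + P)/(⅐ + P)) (z(P) = √(-5 + (P + (9 - 1*(-2) - 1*(-1)))/(P + ⅐)) = √(-5 + (P + (9 + 2 + 1))/(⅐ + P)) = √(-5 + (P + 12)/(⅐ + P)) = √(-5 + (12 + P)/(⅐ + P)))
z(0)*(-22*(-117)) = √((79 - 28*0)/(1 + 7*0))*(-22*(-117)) = √((79 + 0)/(1 + 0))*2574 = √(79/1)*2574 = √(1*79)*2574 = √79*2574 = 2574*√79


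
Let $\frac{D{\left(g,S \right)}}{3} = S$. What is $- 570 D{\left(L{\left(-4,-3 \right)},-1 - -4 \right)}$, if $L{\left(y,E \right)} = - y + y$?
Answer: $-5130$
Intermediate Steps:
$L{\left(y,E \right)} = 0$
$D{\left(g,S \right)} = 3 S$
$- 570 D{\left(L{\left(-4,-3 \right)},-1 - -4 \right)} = - 570 \cdot 3 \left(-1 - -4\right) = - 570 \cdot 3 \left(-1 + 4\right) = - 570 \cdot 3 \cdot 3 = \left(-570\right) 9 = -5130$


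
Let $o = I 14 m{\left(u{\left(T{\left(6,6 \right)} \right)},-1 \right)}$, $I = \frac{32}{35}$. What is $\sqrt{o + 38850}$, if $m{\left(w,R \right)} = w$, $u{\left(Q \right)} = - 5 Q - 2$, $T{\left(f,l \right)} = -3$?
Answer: $\frac{\sqrt{975410}}{5} \approx 197.53$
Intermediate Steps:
$u{\left(Q \right)} = -2 - 5 Q$
$I = \frac{32}{35}$ ($I = 32 \cdot \frac{1}{35} = \frac{32}{35} \approx 0.91429$)
$o = \frac{832}{5}$ ($o = \frac{32}{35} \cdot 14 \left(-2 - -15\right) = \frac{64 \left(-2 + 15\right)}{5} = \frac{64}{5} \cdot 13 = \frac{832}{5} \approx 166.4$)
$\sqrt{o + 38850} = \sqrt{\frac{832}{5} + 38850} = \sqrt{\frac{195082}{5}} = \frac{\sqrt{975410}}{5}$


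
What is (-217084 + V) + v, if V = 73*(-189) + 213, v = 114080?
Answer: -116588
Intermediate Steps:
V = -13584 (V = -13797 + 213 = -13584)
(-217084 + V) + v = (-217084 - 13584) + 114080 = -230668 + 114080 = -116588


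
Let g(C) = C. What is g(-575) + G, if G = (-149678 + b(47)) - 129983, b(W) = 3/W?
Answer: -13171089/47 ≈ -2.8024e+5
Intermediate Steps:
G = -13144064/47 (G = (-149678 + 3/47) - 129983 = -7034863/47 - 129983 = -13144064/47 ≈ -2.7966e+5)
g(-575) + G = -575 - 13144064/47 = -13171089/47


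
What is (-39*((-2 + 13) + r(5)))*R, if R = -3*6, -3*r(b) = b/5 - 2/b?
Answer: 37908/5 ≈ 7581.6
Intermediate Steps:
r(b) = -b/15 + 2/(3*b) (r(b) = -(b/5 - 2/b)/3 = -(-2/b + b/5)/3 = -b/15 + 2/(3*b))
R = -18
(-39*((-2 + 13) + r(5)))*R = -39*((-2 + 13) + (1/15)*(10 - 1*5²)/5)*(-18) = -39*(11 + (1/15)*(⅕)*(10 - 1*25))*(-18) = -39*(11 + (1/15)*(⅕)*(10 - 25))*(-18) = -39*(11 + (1/15)*(⅕)*(-15))*(-18) = -39*(11 - ⅕)*(-18) = -39*54/5*(-18) = -2106/5*(-18) = 37908/5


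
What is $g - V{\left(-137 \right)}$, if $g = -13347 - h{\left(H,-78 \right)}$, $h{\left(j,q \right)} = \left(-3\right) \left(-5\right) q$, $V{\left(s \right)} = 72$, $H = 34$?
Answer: $-12249$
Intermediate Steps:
$h{\left(j,q \right)} = 15 q$
$g = -12177$ ($g = -13347 - 15 \left(-78\right) = -13347 - -1170 = -13347 + 1170 = -12177$)
$g - V{\left(-137 \right)} = -12177 - 72 = -12249$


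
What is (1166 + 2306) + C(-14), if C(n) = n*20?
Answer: 3192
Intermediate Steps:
C(n) = 20*n
(1166 + 2306) + C(-14) = (1166 + 2306) + 20*(-14) = 3472 - 280 = 3192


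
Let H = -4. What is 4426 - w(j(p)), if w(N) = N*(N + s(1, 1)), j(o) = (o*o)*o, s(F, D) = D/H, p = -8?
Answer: -257846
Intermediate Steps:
s(F, D) = -D/4 (s(F, D) = D/(-4) = D*(-1/4) = -D/4)
j(o) = o**3 (j(o) = o**2*o = o**3)
w(N) = N*(-1/4 + N) (w(N) = N*(N - 1/4*1) = N*(N - 1/4) = N*(-1/4 + N))
4426 - w(j(p)) = 4426 - (-8)**3*(-1/4 + (-8)**3) = 4426 - (-512)*(-1/4 - 512) = 4426 - (-512)*(-2049)/4 = 4426 - 1*262272 = 4426 - 262272 = -257846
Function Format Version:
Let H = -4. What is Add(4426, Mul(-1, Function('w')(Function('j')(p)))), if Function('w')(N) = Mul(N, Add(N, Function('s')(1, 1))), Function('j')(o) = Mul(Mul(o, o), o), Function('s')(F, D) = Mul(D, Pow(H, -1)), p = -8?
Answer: -257846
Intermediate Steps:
Function('s')(F, D) = Mul(Rational(-1, 4), D) (Function('s')(F, D) = Mul(D, Pow(-4, -1)) = Mul(D, Rational(-1, 4)) = Mul(Rational(-1, 4), D))
Function('j')(o) = Pow(o, 3) (Function('j')(o) = Mul(Pow(o, 2), o) = Pow(o, 3))
Function('w')(N) = Mul(N, Add(Rational(-1, 4), N)) (Function('w')(N) = Mul(N, Add(N, Mul(Rational(-1, 4), 1))) = Mul(N, Add(N, Rational(-1, 4))) = Mul(N, Add(Rational(-1, 4), N)))
Add(4426, Mul(-1, Function('w')(Function('j')(p)))) = Add(4426, Mul(-1, Mul(Pow(-8, 3), Add(Rational(-1, 4), Pow(-8, 3))))) = Add(4426, Mul(-1, Mul(-512, Add(Rational(-1, 4), -512)))) = Add(4426, Mul(-1, Mul(-512, Rational(-2049, 4)))) = Add(4426, Mul(-1, 262272)) = Add(4426, -262272) = -257846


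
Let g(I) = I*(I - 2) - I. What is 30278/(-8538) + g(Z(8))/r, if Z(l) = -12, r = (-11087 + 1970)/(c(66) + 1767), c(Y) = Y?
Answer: -171837347/4324497 ≈ -39.736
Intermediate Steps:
r = -3039/611 (r = (-11087 + 1970)/(66 + 1767) = -9117/1833 = -9117*1/1833 = -3039/611 ≈ -4.9738)
g(I) = -I + I*(-2 + I) (g(I) = I*(-2 + I) - I = -I + I*(-2 + I))
30278/(-8538) + g(Z(8))/r = 30278/(-8538) + (-12*(-3 - 12))/(-3039/611) = 30278*(-1/8538) - 12*(-15)*(-611/3039) = -15139/4269 + 180*(-611/3039) = -15139/4269 - 36660/1013 = -171837347/4324497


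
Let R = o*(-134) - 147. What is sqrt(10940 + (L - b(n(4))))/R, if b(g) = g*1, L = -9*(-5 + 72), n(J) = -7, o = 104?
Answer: -2*sqrt(2586)/14083 ≈ -0.0072219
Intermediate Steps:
L = -603 (L = -9*67 = -603)
b(g) = g
R = -14083 (R = 104*(-134) - 147 = -13936 - 147 = -14083)
sqrt(10940 + (L - b(n(4))))/R = sqrt(10940 + (-603 - 1*(-7)))/(-14083) = sqrt(10940 + (-603 + 7))*(-1/14083) = sqrt(10940 - 596)*(-1/14083) = sqrt(10344)*(-1/14083) = (2*sqrt(2586))*(-1/14083) = -2*sqrt(2586)/14083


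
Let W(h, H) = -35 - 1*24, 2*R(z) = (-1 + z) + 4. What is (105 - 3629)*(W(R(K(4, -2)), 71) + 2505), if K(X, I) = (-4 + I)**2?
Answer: -8619704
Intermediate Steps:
R(z) = 3/2 + z/2 (R(z) = ((-1 + z) + 4)/2 = (3 + z)/2 = 3/2 + z/2)
W(h, H) = -59 (W(h, H) = -35 - 24 = -59)
(105 - 3629)*(W(R(K(4, -2)), 71) + 2505) = (105 - 3629)*(-59 + 2505) = -3524*2446 = -8619704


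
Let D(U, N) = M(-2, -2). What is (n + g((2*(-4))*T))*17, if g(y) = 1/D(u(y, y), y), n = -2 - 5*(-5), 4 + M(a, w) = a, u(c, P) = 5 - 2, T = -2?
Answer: 2329/6 ≈ 388.17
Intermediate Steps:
u(c, P) = 3
M(a, w) = -4 + a
D(U, N) = -6 (D(U, N) = -4 - 2 = -6)
n = 23 (n = -2 + 25 = 23)
g(y) = -⅙ (g(y) = 1/(-6) = -⅙)
(n + g((2*(-4))*T))*17 = (23 - ⅙)*17 = (137/6)*17 = 2329/6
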